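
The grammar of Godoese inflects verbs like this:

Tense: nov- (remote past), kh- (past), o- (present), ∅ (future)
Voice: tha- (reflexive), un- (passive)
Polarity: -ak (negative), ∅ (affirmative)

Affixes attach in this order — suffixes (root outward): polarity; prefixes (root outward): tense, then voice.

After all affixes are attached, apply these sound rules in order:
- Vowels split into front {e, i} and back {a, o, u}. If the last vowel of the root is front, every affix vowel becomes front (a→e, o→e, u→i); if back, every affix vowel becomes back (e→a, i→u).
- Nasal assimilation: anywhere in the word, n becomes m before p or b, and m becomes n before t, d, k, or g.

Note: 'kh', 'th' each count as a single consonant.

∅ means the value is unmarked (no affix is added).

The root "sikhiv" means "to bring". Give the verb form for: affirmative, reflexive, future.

tense = future: zero marking, form stays sikhiv.
Attach voice reflexive tha- → thasikhiv.
polarity = affirmative: zero marking, form stays thasikhiv.
Apply vowel harmony: thasikhiv → thesikhiv.
Nasal assimilation: no change.

thesikhiv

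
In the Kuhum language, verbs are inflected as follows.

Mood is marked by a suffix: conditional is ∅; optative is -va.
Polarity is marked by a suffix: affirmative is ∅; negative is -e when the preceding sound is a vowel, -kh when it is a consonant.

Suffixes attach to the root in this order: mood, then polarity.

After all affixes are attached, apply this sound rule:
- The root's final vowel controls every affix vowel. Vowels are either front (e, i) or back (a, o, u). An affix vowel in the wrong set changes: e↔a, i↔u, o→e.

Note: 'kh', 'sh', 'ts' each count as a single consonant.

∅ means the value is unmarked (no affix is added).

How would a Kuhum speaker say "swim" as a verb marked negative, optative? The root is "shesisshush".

Attach mood optative -va → shesisshushva.
Attach polarity negative -e (after vowel 'a') → shesisshushvae.
Apply vowel harmony: shesisshushvae → shesisshushvaa.

shesisshushvaa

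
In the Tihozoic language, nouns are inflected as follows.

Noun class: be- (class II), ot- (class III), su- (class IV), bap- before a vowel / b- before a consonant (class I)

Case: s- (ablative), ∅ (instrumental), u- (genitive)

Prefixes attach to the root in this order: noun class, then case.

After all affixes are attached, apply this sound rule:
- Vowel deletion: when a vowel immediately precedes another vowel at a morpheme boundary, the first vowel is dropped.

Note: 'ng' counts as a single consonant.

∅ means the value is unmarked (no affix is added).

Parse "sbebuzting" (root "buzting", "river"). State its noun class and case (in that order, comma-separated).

class II, ablative

Segment: s-be-buzting.
noun class: be- → class II.
case: s- → ablative.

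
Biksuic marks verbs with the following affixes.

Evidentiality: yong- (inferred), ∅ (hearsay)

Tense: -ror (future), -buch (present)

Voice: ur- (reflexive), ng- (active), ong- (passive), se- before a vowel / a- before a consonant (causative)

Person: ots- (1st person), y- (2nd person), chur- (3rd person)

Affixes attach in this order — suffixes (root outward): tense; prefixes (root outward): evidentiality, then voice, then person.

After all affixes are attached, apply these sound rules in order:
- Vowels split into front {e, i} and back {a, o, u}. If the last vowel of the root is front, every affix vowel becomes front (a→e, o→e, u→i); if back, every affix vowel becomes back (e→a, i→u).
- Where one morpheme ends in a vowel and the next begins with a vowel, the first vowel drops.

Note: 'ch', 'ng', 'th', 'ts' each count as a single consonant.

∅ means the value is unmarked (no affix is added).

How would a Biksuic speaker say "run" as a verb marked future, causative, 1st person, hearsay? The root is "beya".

Attach tense future -ror → beyaror.
evidentiality = hearsay: zero marking, form stays beyaror.
Attach voice causative a- (before consonant 'b') → abeyaror.
Attach person 1st person ots- → otsabeyaror.
Vowel harmony: no change.
Vowel deletion: no change.

otsabeyaror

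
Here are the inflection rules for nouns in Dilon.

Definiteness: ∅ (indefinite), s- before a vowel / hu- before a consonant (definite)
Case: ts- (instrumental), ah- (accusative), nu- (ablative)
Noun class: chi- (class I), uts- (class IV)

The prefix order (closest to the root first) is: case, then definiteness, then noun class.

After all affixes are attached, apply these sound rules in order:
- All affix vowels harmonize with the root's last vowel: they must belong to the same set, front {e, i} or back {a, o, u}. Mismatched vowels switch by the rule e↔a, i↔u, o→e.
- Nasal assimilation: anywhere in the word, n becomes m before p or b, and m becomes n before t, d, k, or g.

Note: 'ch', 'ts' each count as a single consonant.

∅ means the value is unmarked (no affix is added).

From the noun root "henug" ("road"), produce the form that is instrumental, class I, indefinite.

chutshenug

Attach case instrumental ts- → tshenug.
definiteness = indefinite: zero marking, form stays tshenug.
Attach noun class class I chi- → chitshenug.
Apply vowel harmony: chitshenug → chutshenug.
Nasal assimilation: no change.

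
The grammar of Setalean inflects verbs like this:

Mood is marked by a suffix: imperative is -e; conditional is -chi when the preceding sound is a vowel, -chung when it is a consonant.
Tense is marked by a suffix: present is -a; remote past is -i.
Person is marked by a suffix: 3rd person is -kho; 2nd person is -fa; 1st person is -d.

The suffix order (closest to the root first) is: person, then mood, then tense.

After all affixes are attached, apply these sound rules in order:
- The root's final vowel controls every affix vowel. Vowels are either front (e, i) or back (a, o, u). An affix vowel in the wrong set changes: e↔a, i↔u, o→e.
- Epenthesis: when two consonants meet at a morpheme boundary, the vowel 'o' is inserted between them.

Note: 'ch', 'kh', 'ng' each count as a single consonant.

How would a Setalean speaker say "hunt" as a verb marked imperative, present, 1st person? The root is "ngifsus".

Attach person 1st person -d → ngifsusd.
Attach mood imperative -e → ngifsusde.
Attach tense present -a → ngifsusdea.
Apply vowel harmony: ngifsusdea → ngifsusdaa.
Apply epenthesis: ngifsusdaa → ngifsusodaa.

ngifsusodaa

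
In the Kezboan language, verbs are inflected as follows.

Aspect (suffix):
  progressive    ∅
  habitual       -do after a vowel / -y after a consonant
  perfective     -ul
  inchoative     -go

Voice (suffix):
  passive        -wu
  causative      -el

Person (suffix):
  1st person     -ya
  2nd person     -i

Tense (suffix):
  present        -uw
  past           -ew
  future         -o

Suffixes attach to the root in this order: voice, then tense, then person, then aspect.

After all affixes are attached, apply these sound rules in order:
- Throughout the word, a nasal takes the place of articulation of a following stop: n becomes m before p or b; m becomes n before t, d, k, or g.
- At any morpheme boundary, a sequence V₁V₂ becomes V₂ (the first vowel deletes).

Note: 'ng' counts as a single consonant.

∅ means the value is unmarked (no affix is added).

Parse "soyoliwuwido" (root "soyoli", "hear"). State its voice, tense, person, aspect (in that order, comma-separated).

passive, present, 2nd person, habitual

Segment: soyoli-wu-uw-i-do.
voice: -wu → passive.
tense: -uw → present.
person: -i → 2nd person.
aspect: -do/y → habitual.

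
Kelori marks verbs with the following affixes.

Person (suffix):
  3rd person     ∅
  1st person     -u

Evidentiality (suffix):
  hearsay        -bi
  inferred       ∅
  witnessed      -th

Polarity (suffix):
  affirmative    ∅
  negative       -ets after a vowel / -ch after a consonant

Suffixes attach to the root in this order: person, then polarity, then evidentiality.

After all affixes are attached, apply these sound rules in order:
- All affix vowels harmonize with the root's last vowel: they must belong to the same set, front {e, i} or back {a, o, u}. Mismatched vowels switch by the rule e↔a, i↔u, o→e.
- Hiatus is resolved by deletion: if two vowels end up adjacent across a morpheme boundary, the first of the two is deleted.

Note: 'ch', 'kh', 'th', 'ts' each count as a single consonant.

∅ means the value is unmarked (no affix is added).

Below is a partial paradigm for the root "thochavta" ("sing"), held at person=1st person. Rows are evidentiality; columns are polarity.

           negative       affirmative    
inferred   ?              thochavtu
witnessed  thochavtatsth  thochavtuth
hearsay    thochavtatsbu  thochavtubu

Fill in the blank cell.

Attach person 1st person -u → thochavtau.
Attach polarity negative -ets (after vowel 'u') → thochavtauets.
evidentiality = inferred: zero marking, form stays thochavtauets.
Apply vowel harmony: thochavtauets → thochavtauats.
Apply vowel deletion: thochavtauats → thochavtats.

thochavtats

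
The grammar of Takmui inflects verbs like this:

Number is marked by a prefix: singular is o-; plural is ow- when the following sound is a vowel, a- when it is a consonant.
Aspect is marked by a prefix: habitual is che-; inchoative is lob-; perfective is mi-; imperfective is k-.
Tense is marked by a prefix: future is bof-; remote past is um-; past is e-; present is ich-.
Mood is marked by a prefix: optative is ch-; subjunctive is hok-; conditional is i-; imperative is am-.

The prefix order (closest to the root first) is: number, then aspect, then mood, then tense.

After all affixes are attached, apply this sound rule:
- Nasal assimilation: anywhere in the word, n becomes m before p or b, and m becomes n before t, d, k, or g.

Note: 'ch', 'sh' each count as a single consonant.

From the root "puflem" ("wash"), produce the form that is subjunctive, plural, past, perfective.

Attach number plural a- (before consonant 'p') → apuflem.
Attach aspect perfective mi- → miapuflem.
Attach mood subjunctive hok- → hokmiapuflem.
Attach tense past e- → ehokmiapuflem.
Nasal assimilation: no change.

ehokmiapuflem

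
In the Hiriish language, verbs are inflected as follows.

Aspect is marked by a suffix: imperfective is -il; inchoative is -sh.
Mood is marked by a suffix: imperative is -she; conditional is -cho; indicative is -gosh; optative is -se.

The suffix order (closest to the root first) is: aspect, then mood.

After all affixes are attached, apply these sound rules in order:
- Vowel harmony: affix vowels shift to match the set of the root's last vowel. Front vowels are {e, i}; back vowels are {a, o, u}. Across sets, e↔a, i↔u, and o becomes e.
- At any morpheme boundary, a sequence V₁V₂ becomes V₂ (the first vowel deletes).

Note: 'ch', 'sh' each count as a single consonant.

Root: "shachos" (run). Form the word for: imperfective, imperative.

shachosulsha

Attach aspect imperfective -il → shachosil.
Attach mood imperative -she → shachosilshe.
Apply vowel harmony: shachosilshe → shachosulsha.
Vowel deletion: no change.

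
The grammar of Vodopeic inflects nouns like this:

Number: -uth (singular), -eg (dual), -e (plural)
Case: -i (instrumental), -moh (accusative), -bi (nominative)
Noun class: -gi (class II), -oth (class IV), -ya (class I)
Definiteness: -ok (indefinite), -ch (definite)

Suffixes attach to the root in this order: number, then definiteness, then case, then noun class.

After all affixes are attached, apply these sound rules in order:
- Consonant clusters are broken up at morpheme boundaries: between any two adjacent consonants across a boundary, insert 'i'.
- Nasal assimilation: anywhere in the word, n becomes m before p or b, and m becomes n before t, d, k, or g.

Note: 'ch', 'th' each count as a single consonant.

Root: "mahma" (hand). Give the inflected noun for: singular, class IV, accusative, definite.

Attach number singular -uth → mahmauth.
Attach definiteness definite -ch → mahmauthch.
Attach case accusative -moh → mahmauthchmoh.
Attach noun class class IV -oth → mahmauthchmohoth.
Apply epenthesis: mahmauthchmohoth → mahmauthichimohoth.
Nasal assimilation: no change.

mahmauthichimohoth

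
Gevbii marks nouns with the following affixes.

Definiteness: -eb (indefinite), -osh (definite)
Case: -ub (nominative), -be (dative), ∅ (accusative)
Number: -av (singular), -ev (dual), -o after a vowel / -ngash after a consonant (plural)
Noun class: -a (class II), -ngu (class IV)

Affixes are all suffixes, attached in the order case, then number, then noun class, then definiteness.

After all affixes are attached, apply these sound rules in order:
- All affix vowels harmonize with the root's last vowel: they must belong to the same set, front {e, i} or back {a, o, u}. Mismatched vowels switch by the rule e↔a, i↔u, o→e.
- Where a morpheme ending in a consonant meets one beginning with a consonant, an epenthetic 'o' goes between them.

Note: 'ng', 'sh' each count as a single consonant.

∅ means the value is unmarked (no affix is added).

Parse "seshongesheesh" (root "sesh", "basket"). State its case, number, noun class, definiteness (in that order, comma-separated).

Segment: sesh-ngash-a-osh.
case: ∅ → accusative.
number: -o/ngash → plural.
noun class: -a → class II.
definiteness: -osh → definite.

accusative, plural, class II, definite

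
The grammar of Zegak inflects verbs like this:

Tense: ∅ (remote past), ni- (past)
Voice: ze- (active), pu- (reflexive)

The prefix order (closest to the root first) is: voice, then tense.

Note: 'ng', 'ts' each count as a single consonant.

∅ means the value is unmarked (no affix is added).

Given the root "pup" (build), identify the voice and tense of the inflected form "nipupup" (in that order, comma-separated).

reflexive, past

Segment: ni-pu-pup.
voice: pu- → reflexive.
tense: ni- → past.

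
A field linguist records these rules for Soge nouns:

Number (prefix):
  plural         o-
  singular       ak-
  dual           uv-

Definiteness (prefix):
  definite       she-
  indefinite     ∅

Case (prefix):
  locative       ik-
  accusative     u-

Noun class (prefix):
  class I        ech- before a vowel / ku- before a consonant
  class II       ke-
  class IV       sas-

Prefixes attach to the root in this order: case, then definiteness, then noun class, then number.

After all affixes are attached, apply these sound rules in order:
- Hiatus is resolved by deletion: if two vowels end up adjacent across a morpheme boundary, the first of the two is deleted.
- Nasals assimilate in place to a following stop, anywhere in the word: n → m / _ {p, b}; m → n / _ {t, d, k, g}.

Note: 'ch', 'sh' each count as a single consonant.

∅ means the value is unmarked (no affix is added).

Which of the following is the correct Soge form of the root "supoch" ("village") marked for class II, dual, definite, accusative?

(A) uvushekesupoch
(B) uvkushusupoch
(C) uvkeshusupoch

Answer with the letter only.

C

Attach case accusative u- → usupoch.
Attach definiteness definite she- → sheusupoch.
Attach noun class class II ke- → kesheusupoch.
Attach number dual uv- → uvkesheusupoch.
Apply vowel deletion: uvkesheusupoch → uvkeshusupoch.
Nasal assimilation: no change.
So the correct form is uvkeshusupoch, option (C).
(A) uvushekesupoch is wrong: it has the affixes in the wrong order.
(B) uvkushusupoch is wrong: it uses class I instead of class II for noun class.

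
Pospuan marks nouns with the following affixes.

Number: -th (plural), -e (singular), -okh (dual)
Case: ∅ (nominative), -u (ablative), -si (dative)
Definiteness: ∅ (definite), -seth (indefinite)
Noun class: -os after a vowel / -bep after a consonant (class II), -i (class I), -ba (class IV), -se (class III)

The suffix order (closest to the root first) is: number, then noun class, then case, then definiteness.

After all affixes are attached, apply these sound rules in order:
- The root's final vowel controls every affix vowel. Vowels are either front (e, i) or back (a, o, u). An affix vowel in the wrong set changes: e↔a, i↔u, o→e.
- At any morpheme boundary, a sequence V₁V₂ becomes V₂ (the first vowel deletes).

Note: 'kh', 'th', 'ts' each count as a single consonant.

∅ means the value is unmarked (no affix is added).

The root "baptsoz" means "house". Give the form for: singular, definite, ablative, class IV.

Attach number singular -e → baptsoze.
Attach noun class class IV -ba → baptsozeba.
Attach case ablative -u → baptsozebau.
definiteness = definite: zero marking, form stays baptsozebau.
Apply vowel harmony: baptsozebau → baptsozabau.
Apply vowel deletion: baptsozabau → baptsozabu.

baptsozabu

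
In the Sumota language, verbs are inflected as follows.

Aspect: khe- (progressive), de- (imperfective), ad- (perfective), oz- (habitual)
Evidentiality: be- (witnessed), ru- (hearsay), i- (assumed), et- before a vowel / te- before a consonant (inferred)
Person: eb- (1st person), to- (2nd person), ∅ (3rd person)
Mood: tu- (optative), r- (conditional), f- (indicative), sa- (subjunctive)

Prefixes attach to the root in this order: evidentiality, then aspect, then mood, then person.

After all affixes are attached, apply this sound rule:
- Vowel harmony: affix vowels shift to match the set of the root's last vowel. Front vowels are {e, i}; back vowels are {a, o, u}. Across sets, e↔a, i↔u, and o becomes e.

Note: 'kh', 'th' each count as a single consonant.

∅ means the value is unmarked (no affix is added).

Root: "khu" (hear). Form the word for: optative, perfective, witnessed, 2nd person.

Attach evidentiality witnessed be- → bekhu.
Attach aspect perfective ad- → adbekhu.
Attach mood optative tu- → tuadbekhu.
Attach person 2nd person to- → totuadbekhu.
Apply vowel harmony: totuadbekhu → totuadbakhu.

totuadbakhu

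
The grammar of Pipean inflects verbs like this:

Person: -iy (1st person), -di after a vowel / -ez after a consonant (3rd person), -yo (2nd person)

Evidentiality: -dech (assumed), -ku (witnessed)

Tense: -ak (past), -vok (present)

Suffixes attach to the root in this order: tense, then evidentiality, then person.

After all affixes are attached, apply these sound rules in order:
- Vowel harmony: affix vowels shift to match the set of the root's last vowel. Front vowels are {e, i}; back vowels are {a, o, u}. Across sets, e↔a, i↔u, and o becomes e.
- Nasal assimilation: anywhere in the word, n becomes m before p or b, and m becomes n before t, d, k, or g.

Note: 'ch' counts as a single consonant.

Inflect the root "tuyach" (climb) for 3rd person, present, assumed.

Attach tense present -vok → tuyachvok.
Attach evidentiality assumed -dech → tuyachvokdech.
Attach person 3rd person -ez (after consonant 'ch') → tuyachvokdechez.
Apply vowel harmony: tuyachvokdechez → tuyachvokdachaz.
Nasal assimilation: no change.

tuyachvokdachaz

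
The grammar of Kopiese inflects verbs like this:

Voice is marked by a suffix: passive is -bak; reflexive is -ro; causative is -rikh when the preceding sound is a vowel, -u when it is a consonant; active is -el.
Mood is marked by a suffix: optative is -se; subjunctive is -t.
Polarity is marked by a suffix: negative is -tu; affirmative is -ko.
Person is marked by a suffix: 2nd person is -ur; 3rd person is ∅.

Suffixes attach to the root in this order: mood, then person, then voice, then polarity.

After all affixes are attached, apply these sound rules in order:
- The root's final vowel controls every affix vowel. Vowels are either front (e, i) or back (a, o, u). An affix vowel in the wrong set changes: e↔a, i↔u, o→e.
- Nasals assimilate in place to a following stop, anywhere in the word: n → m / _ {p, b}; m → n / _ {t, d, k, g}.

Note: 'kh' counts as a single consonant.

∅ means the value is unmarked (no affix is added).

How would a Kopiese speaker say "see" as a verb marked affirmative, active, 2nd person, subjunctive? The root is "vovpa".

Attach mood subjunctive -t → vovpat.
Attach person 2nd person -ur → vovpatur.
Attach voice active -el → vovpaturel.
Attach polarity affirmative -ko → vovpaturelko.
Apply vowel harmony: vovpaturelko → vovpaturalko.
Nasal assimilation: no change.

vovpaturalko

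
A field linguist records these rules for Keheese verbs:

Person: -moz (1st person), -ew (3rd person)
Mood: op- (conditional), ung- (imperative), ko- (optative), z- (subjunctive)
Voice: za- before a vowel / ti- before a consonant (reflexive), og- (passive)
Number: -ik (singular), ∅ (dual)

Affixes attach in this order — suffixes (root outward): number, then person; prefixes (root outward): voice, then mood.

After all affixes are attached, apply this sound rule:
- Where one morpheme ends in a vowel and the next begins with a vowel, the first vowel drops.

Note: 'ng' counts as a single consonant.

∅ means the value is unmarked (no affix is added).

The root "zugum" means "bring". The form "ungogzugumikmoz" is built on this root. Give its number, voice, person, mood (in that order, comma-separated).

Segment: ung-og-zugum-ik-moz.
number: -ik → singular.
voice: og- → passive.
person: -moz → 1st person.
mood: ung- → imperative.

singular, passive, 1st person, imperative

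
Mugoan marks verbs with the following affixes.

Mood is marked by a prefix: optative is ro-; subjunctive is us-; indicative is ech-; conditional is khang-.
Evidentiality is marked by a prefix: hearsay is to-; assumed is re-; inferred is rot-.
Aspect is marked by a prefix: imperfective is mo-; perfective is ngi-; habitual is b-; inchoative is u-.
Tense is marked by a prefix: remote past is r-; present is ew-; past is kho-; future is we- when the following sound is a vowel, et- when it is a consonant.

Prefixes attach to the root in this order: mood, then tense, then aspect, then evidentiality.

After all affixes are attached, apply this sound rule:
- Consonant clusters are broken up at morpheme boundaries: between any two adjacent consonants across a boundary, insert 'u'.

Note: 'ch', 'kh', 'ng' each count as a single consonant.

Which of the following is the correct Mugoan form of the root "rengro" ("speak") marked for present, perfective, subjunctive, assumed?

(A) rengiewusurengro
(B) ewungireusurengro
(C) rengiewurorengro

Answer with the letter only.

A

Attach mood subjunctive us- → usrengro.
Attach tense present ew- → ewusrengro.
Attach aspect perfective ngi- → ngiewusrengro.
Attach evidentiality assumed re- → rengiewusrengro.
Apply epenthesis: rengiewusrengro → rengiewusurengro.
So the correct form is rengiewusurengro, option (A).
(C) rengiewurorengro is wrong: it uses optative instead of subjunctive for mood.
(B) ewungireusurengro is wrong: it has the affixes in the wrong order.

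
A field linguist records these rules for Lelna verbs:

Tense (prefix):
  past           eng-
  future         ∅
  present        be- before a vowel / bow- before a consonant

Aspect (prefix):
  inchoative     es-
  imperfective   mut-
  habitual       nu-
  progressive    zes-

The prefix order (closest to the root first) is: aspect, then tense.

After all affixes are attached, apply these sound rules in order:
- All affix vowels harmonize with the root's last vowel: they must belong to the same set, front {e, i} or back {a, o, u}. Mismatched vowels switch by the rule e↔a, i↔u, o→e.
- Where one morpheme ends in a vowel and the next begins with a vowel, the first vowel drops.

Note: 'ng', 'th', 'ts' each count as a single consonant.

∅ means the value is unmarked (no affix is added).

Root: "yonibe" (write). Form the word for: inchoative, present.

Attach aspect inchoative es- → esyonibe.
Attach tense present be- (before vowel 'e') → beesyonibe.
Vowel harmony: no change.
Apply vowel deletion: beesyonibe → besyonibe.

besyonibe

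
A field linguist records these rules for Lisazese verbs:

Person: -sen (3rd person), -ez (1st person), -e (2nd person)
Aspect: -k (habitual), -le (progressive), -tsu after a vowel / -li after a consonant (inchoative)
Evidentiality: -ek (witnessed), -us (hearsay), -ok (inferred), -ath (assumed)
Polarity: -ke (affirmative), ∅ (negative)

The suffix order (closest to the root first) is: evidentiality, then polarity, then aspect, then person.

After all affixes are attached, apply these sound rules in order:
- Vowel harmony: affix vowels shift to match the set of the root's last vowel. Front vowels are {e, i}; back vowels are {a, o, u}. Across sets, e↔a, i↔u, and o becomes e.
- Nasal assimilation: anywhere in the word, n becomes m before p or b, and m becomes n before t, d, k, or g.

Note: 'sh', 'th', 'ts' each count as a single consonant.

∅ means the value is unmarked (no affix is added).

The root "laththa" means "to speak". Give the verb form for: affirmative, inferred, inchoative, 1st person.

Attach evidentiality inferred -ok → laththaok.
Attach polarity affirmative -ke → laththaokke.
Attach aspect inchoative -tsu (after vowel 'e') → laththaokketsu.
Attach person 1st person -ez → laththaokketsuez.
Apply vowel harmony: laththaokketsuez → laththaokkatsuaz.
Nasal assimilation: no change.

laththaokkatsuaz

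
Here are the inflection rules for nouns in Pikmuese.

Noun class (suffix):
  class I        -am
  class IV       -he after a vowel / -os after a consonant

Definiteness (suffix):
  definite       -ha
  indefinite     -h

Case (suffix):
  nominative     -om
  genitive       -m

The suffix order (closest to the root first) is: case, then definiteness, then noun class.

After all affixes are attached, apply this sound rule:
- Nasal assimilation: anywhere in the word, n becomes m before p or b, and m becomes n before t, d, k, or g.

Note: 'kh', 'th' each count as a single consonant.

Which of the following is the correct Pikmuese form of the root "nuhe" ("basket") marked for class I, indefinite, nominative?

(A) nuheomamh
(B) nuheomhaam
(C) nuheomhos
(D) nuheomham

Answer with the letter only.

D

Attach case nominative -om → nuheom.
Attach definiteness indefinite -h → nuheomh.
Attach noun class class I -am → nuheomham.
Nasal assimilation: no change.
So the correct form is nuheomham, option (D).
(A) nuheomamh is wrong: it has the affixes in the wrong order.
(B) nuheomhaam is wrong: it uses definite instead of indefinite for definiteness.
(C) nuheomhos is wrong: it uses class IV instead of class I for noun class.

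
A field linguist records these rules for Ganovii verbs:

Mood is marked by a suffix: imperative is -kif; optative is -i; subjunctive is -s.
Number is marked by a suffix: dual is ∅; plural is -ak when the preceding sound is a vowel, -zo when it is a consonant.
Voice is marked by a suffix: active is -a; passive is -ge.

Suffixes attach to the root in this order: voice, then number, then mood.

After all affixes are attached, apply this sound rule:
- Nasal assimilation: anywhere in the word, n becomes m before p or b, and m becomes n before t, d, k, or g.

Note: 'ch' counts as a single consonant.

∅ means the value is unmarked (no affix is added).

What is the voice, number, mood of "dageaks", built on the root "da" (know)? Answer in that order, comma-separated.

passive, plural, subjunctive

Segment: da-ge-ak-s.
voice: -ge → passive.
number: -ak/zo → plural.
mood: -s → subjunctive.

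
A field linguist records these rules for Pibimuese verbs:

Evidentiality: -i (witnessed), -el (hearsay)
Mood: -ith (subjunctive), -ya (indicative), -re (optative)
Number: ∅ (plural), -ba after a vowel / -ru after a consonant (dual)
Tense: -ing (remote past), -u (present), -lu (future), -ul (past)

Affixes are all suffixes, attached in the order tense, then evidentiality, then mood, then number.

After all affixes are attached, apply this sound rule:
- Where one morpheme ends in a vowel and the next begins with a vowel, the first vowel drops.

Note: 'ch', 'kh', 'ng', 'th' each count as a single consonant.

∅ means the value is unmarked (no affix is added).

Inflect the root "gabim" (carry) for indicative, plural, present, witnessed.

Attach tense present -u → gabimu.
Attach evidentiality witnessed -i → gabimui.
Attach mood indicative -ya → gabimuiya.
number = plural: zero marking, form stays gabimuiya.
Apply vowel deletion: gabimuiya → gabimiya.

gabimiya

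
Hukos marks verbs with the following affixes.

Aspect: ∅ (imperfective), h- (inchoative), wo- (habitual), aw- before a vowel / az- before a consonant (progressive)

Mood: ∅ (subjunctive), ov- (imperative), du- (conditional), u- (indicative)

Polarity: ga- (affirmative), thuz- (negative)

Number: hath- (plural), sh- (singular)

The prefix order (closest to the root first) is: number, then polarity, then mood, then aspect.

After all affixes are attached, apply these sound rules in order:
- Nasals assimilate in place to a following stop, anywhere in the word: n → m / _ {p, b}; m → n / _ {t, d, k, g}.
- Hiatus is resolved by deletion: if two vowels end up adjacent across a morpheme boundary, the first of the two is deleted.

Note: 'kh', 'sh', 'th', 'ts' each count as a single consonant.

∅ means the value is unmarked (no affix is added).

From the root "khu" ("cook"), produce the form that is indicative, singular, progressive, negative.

Attach number singular sh- → shkhu.
Attach polarity negative thuz- → thuzshkhu.
Attach mood indicative u- → uthuzshkhu.
Attach aspect progressive aw- (before vowel 'u') → awuthuzshkhu.
Nasal assimilation: no change.
Vowel deletion: no change.

awuthuzshkhu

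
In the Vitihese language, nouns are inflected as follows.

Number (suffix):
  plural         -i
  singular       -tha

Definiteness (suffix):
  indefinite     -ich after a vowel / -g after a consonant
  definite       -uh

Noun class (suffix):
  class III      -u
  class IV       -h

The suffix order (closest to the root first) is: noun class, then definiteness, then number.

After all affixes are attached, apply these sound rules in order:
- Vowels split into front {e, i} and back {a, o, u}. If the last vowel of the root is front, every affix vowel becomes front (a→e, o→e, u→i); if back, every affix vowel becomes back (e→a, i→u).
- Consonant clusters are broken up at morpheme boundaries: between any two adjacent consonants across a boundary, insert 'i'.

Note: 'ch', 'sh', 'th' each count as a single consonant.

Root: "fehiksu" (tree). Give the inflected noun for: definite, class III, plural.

Attach noun class class III -u → fehiksuu.
Attach definiteness definite -uh → fehiksuuuh.
Attach number plural -i → fehiksuuuhi.
Apply vowel harmony: fehiksuuuhi → fehiksuuuhu.
Epenthesis: no change.

fehiksuuuhu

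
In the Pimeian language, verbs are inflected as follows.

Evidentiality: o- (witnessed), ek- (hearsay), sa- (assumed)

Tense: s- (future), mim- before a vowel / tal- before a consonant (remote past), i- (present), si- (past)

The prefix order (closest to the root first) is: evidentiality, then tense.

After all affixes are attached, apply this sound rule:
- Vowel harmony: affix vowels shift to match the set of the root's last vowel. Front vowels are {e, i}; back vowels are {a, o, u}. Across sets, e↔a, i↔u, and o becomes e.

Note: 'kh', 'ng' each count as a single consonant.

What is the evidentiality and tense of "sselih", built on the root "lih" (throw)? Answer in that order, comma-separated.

assumed, future

Segment: s-sa-lih.
evidentiality: sa- → assumed.
tense: s- → future.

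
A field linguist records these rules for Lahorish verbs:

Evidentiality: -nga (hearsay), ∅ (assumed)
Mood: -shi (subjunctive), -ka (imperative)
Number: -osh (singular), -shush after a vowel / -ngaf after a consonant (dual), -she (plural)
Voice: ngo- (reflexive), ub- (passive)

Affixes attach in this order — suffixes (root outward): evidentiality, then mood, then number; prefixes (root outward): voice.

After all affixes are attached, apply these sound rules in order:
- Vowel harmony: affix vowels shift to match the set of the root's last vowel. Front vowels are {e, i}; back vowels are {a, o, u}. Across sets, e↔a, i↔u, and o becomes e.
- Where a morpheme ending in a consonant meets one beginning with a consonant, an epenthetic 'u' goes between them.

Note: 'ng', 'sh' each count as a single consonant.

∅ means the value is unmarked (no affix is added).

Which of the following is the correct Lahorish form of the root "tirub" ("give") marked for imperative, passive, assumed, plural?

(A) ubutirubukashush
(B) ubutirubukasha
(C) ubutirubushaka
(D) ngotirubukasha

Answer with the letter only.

B

evidentiality = assumed: zero marking, form stays tirub.
Attach mood imperative -ka → tirubka.
Attach number plural -she → tirubkashe.
Attach voice passive ub- → ubtirubkashe.
Apply vowel harmony: ubtirubkashe → ubtirubkasha.
Apply epenthesis: ubtirubkasha → ubutirubukasha.
So the correct form is ubutirubukasha, option (B).
(C) ubutirubushaka is wrong: it has the affixes in the wrong order.
(D) ngotirubukasha is wrong: it uses reflexive instead of passive for voice.
(A) ubutirubukashush is wrong: it uses dual instead of plural for number.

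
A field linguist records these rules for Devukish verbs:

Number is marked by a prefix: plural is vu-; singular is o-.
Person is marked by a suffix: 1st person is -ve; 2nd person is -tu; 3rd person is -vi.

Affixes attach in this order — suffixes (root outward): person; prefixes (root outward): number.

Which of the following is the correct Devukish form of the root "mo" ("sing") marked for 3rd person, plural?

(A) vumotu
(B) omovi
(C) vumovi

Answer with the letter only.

C

Attach person 3rd person -vi → movi.
Attach number plural vu- → vumovi.
So the correct form is vumovi, option (C).
(A) vumotu is wrong: it uses 2nd person instead of 3rd person for person.
(B) omovi is wrong: it uses singular instead of plural for number.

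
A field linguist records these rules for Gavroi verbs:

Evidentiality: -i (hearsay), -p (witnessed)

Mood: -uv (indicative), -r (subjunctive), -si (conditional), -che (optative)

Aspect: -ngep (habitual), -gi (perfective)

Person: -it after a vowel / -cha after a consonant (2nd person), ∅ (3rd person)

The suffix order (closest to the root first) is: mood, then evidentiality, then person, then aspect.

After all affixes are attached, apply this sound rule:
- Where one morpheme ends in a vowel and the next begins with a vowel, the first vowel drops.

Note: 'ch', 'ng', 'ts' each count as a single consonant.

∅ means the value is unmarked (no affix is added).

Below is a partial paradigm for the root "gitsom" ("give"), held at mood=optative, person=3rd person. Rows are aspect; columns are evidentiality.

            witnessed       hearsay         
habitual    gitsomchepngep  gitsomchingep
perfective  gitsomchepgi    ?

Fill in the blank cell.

Attach mood optative -che → gitsomche.
Attach evidentiality hearsay -i → gitsomchei.
person = 3rd person: zero marking, form stays gitsomchei.
Attach aspect perfective -gi → gitsomcheigi.
Apply vowel deletion: gitsomcheigi → gitsomchigi.

gitsomchigi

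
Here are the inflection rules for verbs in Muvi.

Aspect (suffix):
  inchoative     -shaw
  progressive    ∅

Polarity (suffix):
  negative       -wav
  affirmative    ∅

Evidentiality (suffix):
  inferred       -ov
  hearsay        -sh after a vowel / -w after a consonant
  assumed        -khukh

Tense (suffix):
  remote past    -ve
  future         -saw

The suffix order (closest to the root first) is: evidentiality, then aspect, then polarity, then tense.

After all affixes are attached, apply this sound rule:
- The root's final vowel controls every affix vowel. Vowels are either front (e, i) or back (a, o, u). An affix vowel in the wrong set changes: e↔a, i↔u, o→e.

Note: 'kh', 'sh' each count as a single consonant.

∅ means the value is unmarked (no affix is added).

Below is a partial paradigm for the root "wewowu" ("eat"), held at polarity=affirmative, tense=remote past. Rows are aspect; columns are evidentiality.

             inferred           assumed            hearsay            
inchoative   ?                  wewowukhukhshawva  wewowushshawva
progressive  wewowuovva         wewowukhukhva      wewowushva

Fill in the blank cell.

wewowuovshawva

Attach evidentiality inferred -ov → wewowuov.
Attach aspect inchoative -shaw → wewowuovshaw.
polarity = affirmative: zero marking, form stays wewowuovshaw.
Attach tense remote past -ve → wewowuovshawve.
Apply vowel harmony: wewowuovshawve → wewowuovshawva.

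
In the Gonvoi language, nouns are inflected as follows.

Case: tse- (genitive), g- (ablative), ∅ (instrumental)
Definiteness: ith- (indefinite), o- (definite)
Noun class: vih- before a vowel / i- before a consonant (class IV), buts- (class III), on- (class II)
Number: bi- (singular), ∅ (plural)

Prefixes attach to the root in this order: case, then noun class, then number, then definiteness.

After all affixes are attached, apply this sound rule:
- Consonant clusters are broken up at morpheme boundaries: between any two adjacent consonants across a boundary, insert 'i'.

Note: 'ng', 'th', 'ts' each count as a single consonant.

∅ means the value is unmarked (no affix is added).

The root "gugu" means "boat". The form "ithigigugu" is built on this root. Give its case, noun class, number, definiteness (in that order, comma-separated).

ablative, class IV, plural, indefinite

Segment: ith-i-g-gugu.
case: g- → ablative.
noun class: vih/i- → class IV.
number: ∅ → plural.
definiteness: ith- → indefinite.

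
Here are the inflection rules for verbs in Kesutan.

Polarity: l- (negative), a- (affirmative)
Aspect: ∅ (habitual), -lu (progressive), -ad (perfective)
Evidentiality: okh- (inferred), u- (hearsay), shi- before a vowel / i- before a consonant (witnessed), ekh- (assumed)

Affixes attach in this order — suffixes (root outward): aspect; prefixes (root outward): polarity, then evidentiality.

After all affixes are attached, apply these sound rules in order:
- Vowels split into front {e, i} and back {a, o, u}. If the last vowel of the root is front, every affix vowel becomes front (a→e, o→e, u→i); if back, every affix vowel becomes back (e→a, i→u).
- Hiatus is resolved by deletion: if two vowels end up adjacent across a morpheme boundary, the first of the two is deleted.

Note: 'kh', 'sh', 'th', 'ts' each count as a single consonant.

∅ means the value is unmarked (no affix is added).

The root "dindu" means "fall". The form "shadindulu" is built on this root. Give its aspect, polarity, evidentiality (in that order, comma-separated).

progressive, affirmative, witnessed

Segment: shi-a-dindu-lu.
aspect: -lu → progressive.
polarity: a- → affirmative.
evidentiality: shi/i- → witnessed.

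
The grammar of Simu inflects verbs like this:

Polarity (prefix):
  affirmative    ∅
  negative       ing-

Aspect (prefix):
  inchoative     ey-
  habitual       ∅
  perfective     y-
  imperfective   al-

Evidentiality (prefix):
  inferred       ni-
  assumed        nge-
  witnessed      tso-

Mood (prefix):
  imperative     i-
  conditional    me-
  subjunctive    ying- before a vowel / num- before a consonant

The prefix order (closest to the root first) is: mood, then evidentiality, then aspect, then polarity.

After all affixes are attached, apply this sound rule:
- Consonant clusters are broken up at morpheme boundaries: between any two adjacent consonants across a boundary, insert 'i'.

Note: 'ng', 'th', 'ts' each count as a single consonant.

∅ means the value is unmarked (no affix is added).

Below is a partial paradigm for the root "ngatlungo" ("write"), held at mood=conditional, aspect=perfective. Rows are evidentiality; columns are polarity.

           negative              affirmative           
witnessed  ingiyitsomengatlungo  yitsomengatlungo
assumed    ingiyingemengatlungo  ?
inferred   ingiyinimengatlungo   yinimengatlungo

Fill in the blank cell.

yingemengatlungo

Attach mood conditional me- → mengatlungo.
Attach evidentiality assumed nge- → ngemengatlungo.
Attach aspect perfective y- → yngemengatlungo.
polarity = affirmative: zero marking, form stays yngemengatlungo.
Apply epenthesis: yngemengatlungo → yingemengatlungo.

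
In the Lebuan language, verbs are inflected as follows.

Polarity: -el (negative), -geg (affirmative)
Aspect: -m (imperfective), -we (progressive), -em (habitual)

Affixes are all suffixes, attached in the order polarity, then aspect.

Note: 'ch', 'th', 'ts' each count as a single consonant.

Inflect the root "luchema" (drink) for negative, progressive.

luchemaelwe

Attach polarity negative -el → luchemael.
Attach aspect progressive -we → luchemaelwe.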